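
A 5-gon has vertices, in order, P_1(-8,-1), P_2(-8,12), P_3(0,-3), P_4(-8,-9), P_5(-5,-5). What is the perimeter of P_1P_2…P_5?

50

|P_1P_2| = √((0)² + (13)²) = √169 = 13
|P_2P_3| = √((8)² + (-15)²) = √289 = 17
|P_3P_4| = √((-8)² + (-6)²) = √100 = 10
|P_4P_5| = √((3)² + (4)²) = √25 = 5
|P_5P_1| = √((-3)² + (4)²) = √25 = 5
Perimeter = 13 + 17 + 10 + 5 + 5 = 50.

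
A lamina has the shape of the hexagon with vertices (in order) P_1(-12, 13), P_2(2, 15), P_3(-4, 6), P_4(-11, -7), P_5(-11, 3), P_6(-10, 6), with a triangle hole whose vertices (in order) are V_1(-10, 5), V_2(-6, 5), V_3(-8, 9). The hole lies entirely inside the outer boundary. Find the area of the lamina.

114

Outer boundary:
Apply Gauss's area formula: 2A = Σ (x_i·y_{i+1} − x_{i+1}·y_i), indices taken mod 6.
Cross-terms: -206, 72, 94, -110, -36, -58  ⇒  Σ = -244
Area = |Σ|/2 = 122.
Hole:
Apply Gauss's area formula: 2A = Σ (x_i·y_{i+1} − x_{i+1}·y_i), indices taken mod 3.
V_1→V_2: (-10)(5) − (-6)(5) = -20
V_2→V_3: (-6)(9) − (-8)(5) = -14
V_3→V_1: (-8)(5) − (-10)(9) = 50
Σ = 16
Area = |Σ|/2 = 8.
Net area = 122 − 8 = 114.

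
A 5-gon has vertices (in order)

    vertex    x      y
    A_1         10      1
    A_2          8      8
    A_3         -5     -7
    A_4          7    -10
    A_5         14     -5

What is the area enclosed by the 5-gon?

162

Apply the surveyor's formula: 2A = Σ (x_i·y_{i+1} − x_{i+1}·y_i), indices taken mod 5.
Σ = (72) + (-16) + (99) + (105) + (64) = 324
Area = |Σ|/2 = 162.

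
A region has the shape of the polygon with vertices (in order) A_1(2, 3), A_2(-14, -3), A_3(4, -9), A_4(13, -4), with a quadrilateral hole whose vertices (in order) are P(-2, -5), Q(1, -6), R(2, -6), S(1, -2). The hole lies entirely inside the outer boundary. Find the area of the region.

Outer boundary:
Σ = (36) + (138) + (101) + (47) = 322
Area = |Σ|/2 = 161.
Hole:
P→Q: (-2)(-6) − (1)(-5) = 17
Q→R: (1)(-6) − (2)(-6) = 6
R→S: (2)(-2) − (1)(-6) = 2
S→P: (1)(-5) − (-2)(-2) = -9
Σ = 16
Area = |Σ|/2 = 8.
Net area = 161 − 8 = 153.

153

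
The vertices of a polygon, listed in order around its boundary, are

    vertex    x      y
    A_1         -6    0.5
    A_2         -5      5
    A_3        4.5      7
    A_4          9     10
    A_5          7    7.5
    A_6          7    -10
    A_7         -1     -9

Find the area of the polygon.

Apply the shoelace formula: 2A = Σ (x_i·y_{i+1} − x_{i+1}·y_i), indices taken mod 7.
Σ = (-27.5) + (-57.5) + (-18) + (-2.5) + (-122.5) + (-73) + (-54.5) = -355.5
Area = |Σ|/2 = 177.75.

177.75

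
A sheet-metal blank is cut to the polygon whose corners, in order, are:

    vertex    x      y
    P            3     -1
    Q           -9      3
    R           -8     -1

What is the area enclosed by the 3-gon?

22

Apply Gauss's area formula: 2A = Σ (x_i·y_{i+1} − x_{i+1}·y_i), indices taken mod 3.
Σ = (0) + (33) + (11) = 44
Area = |Σ|/2 = 22.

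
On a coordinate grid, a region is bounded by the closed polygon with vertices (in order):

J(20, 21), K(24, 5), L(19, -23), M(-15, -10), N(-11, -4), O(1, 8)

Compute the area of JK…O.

929.5

J→K: (20)(5) − (24)(21) = -404
K→L: (24)(-23) − (19)(5) = -647
L→M: (19)(-10) − (-15)(-23) = -535
M→N: (-15)(-4) − (-11)(-10) = -50
N→O: (-11)(8) − (1)(-4) = -84
O→J: (1)(21) − (20)(8) = -139
Σ = -1859
Area = |Σ|/2 = 929.5.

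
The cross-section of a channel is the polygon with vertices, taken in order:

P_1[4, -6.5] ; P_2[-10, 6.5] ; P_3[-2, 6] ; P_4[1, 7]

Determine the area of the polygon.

P_1→P_2: (4)(6.5) − (-10)(-6.5) = -39
P_2→P_3: (-10)(6) − (-2)(6.5) = -47
P_3→P_4: (-2)(7) − (1)(6) = -20
P_4→P_1: (1)(-6.5) − (4)(7) = -34.5
Σ = -140.5
Area = |Σ|/2 = 70.25.

70.25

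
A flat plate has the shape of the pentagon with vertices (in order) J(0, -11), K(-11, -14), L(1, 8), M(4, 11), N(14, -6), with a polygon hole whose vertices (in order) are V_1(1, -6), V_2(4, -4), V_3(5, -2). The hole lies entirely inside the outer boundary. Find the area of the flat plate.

272

Outer boundary:
J→K: (0)(-14) − (-11)(-11) = -121
K→L: (-11)(8) − (1)(-14) = -74
L→M: (1)(11) − (4)(8) = -21
M→N: (4)(-6) − (14)(11) = -178
N→J: (14)(-11) − (0)(-6) = -154
Σ = -548
Area = |Σ|/2 = 274.
Hole:
Apply the shoelace (surveyor's) formula: 2A = Σ (x_i·y_{i+1} − x_{i+1}·y_i), indices taken mod 3.
V_1→V_2: (1)(-4) − (4)(-6) = 20
V_2→V_3: (4)(-2) − (5)(-4) = 12
V_3→V_1: (5)(-6) − (1)(-2) = -28
Σ = 4
Area = |Σ|/2 = 2.
Net area = 274 − 2 = 272.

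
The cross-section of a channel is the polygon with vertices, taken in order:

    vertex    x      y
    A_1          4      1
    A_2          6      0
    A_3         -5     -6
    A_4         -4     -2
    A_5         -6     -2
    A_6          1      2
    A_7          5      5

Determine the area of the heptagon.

45

Apply the shoelace (surveyor's) formula: 2A = Σ (x_i·y_{i+1} − x_{i+1}·y_i), indices taken mod 7.
Cross-terms: -6, -36, -14, -4, -10, -5, -15  ⇒  Σ = -90
Area = |Σ|/2 = 45.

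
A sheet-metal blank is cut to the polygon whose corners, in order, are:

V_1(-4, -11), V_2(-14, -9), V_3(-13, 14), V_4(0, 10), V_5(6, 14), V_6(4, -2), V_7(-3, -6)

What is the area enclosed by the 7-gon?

355

V_1→V_2: (-4)(-9) − (-14)(-11) = -118
V_2→V_3: (-14)(14) − (-13)(-9) = -313
V_3→V_4: (-13)(10) − (0)(14) = -130
V_4→V_5: (0)(14) − (6)(10) = -60
V_5→V_6: (6)(-2) − (4)(14) = -68
V_6→V_7: (4)(-6) − (-3)(-2) = -30
V_7→V_1: (-3)(-11) − (-4)(-6) = 9
Σ = -710
Area = |Σ|/2 = 355.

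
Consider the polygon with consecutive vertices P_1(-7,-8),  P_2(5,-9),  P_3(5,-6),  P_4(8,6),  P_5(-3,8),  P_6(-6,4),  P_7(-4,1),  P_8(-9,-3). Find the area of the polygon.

198

Σ = (103) + (15) + (78) + (82) + (36) + (10) + (21) + (51) = 396
Area = |Σ|/2 = 198.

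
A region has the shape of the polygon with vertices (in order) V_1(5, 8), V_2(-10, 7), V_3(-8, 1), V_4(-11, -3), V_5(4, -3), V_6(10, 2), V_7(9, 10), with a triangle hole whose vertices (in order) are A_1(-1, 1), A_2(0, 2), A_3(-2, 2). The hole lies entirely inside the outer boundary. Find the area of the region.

190.5

Outer boundary:
Σ = (115) + (46) + (35) + (45) + (38) + (82) + (22) = 383
Area = |Σ|/2 = 191.5.
Hole:
Σ = (-2) + (4) + (0) = 2
Area = |Σ|/2 = 1.
Net area = 191.5 − 1 = 190.5.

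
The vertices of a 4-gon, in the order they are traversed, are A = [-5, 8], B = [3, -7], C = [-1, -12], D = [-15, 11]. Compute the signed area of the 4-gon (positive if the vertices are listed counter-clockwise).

Cross-terms: 11, -43, -191, -65  ⇒  Σ = -288
Signed area = Σ/2 = -144 (negative ⇒ clockwise traversal).

-144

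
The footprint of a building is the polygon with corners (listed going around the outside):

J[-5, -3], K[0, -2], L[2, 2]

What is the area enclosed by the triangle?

Σ = (10) + (4) + (4) = 18
Area = |Σ|/2 = 9.

9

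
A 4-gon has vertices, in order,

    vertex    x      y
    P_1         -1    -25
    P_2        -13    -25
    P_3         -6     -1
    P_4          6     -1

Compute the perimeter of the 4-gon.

|P_1P_2| = √((-12)² + (0)²) = √144 = 12
|P_2P_3| = √((7)² + (24)²) = √625 = 25
|P_3P_4| = √((12)² + (0)²) = √144 = 12
|P_4P_1| = √((-7)² + (-24)²) = √625 = 25
Perimeter = 12 + 25 + 12 + 25 = 74.

74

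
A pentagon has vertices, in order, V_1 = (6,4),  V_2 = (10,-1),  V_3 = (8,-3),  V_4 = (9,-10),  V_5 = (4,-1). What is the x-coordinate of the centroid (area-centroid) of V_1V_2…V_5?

Apply the shoelace formula. First the cross-terms c_i = x_i·y_{i+1} − x_{i+1}·y_i:
  -46, -22, -53, 31, 22  ⇒  2A = -68, A = -34.
Then Σ (x_i + x_{i+1})·c_i = -1410, so x̄ = -1410 / (6·(-34)) = 235/34.

235/34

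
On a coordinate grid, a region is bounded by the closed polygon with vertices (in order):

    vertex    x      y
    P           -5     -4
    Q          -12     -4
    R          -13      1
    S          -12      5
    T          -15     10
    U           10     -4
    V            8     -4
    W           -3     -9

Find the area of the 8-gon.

Apply the shoelace formula: 2A = Σ (x_i·y_{i+1} − x_{i+1}·y_i), indices taken mod 8.
Σ = (-28) + (-64) + (-53) + (-45) + (-40) + (-8) + (-84) + (-33) = -355
Area = |Σ|/2 = 177.5.

177.5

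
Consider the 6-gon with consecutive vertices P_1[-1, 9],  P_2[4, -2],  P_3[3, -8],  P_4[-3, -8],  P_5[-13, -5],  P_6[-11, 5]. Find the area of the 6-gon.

205.5

Σ = (-34) + (-26) + (-48) + (-89) + (-120) + (-94) = -411
Area = |Σ|/2 = 205.5.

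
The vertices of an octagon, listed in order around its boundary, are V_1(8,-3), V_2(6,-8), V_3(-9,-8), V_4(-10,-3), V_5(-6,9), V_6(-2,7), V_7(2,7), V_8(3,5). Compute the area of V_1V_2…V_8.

Apply the shoelace formula: 2A = Σ (x_i·y_{i+1} − x_{i+1}·y_i), indices taken mod 8.
Σ = (-46) + (-120) + (-53) + (-108) + (-24) + (-28) + (-11) + (-49) = -439
Area = |Σ|/2 = 219.5.

219.5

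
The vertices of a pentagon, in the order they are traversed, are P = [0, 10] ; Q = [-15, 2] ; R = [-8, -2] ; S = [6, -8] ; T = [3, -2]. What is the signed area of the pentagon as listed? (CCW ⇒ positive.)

157

Σ = (150) + (46) + (76) + (12) + (30) = 314
Signed area = Σ/2 = 157 (positive ⇒ counter-clockwise traversal).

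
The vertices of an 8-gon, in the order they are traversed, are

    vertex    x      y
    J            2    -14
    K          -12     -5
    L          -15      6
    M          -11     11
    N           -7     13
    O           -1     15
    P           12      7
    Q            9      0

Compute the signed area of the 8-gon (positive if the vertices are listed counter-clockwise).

-479

Apply the surveyor's formula: 2A = Σ (x_i·y_{i+1} − x_{i+1}·y_i), indices taken mod 8.
Cross-terms: -178, -147, -99, -66, -92, -187, -63, -126  ⇒  Σ = -958
Signed area = Σ/2 = -479 (negative ⇒ clockwise traversal).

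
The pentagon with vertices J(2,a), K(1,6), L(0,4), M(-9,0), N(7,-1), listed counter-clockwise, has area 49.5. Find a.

6

Write out the shoelace sum; only the two edges meeting at J involve a:
2·Area = [(7·a − 2·(-1)) + (2·6 − 1·a)] + 49
       = 6·a + 63 = 99
⇒ a = 6.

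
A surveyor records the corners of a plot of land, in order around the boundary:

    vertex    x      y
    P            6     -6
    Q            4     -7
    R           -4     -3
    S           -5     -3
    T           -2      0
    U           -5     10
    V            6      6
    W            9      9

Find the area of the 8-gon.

142.5

Σ = (-18) + (-40) + (-3) + (-6) + (-20) + (-90) + (0) + (-108) = -285
Area = |Σ|/2 = 142.5.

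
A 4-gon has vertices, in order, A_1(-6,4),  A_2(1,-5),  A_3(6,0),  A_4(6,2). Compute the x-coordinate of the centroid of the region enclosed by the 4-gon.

28/39

Apply the shoelace formula. First the cross-terms c_i = x_i·y_{i+1} − x_{i+1}·y_i:
  26, 30, 12, 36  ⇒  2A = 104, A = 52.
Then Σ (x_i + x_{i+1})·c_i = 224, so x̄ = 224 / (6·52) = 28/39.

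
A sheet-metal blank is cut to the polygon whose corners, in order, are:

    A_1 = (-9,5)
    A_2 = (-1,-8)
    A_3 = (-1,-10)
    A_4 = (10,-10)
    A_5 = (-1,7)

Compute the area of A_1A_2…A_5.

153.5

Σ = (77) + (2) + (110) + (60) + (58) = 307
Area = |Σ|/2 = 153.5.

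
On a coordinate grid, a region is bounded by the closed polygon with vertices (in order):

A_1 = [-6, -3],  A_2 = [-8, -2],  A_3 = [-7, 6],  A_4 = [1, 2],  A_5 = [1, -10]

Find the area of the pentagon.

Apply the shoelace formula: 2A = Σ (x_i·y_{i+1} − x_{i+1}·y_i), indices taken mod 5.
Σ = (-12) + (-62) + (-20) + (-12) + (-63) = -169
Area = |Σ|/2 = 84.5.

84.5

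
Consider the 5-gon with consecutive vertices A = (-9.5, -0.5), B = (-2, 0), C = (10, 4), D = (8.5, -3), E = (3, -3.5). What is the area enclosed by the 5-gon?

Apply the shoelace (surveyor's) formula: 2A = Σ (x_i·y_{i+1} − x_{i+1}·y_i), indices taken mod 5.
Cross-terms: -1, -8, -64, -20.75, -34.75  ⇒  Σ = -128.5
Area = |Σ|/2 = 64.25.

64.25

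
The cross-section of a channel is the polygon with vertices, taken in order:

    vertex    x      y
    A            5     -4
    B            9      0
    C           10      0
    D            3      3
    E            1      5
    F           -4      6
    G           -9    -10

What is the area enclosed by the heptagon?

142

Cross-terms: 36, 0, 30, 12, 26, 94, 86  ⇒  Σ = 284
Area = |Σ|/2 = 142.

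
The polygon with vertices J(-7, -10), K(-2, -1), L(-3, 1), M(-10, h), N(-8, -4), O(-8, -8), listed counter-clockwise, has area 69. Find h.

Write out the shoelace sum; only the two edges meeting at M involve h:
2·Area = [((-3)·h − (-10)·1) + ((-10)·(-4) − (-8)·h)] + 38
       = 5·h + 88 = 138
⇒ h = 10.

10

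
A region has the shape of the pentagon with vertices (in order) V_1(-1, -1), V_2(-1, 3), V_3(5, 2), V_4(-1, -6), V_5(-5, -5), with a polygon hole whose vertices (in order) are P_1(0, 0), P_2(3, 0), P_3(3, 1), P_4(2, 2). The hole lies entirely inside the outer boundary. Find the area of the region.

33.5

Outer boundary:
Apply Gauss's area formula: 2A = Σ (x_i·y_{i+1} − x_{i+1}·y_i), indices taken mod 5.
Σ = (-4) + (-17) + (-28) + (-25) + (0) = -74
Area = |Σ|/2 = 37.
Hole:
Apply the surveyor's formula: 2A = Σ (x_i·y_{i+1} − x_{i+1}·y_i), indices taken mod 4.
Σ = (0) + (3) + (4) + (0) = 7
Area = |Σ|/2 = 3.5.
Net area = 37 − 3.5 = 33.5.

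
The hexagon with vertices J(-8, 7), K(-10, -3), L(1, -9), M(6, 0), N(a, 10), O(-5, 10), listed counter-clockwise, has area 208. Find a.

2

The doubled signed area Σ (x_i y_{i+1} − x_{i+1} y_i) is linear in a.
With a=0 it equals 396; the coefficient of a is 10 (from the two edges through N).
So 10·a + 396 = 2·208 = 416 ⇒ a = 2.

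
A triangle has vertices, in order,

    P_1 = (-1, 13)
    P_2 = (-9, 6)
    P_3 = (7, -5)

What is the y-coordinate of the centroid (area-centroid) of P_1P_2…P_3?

Apply the shoelace (surveyor's) formula. First the cross-terms c_i = x_i·y_{i+1} − x_{i+1}·y_i:
  111, 3, 86  ⇒  2A = 200, A = 100.
Then Σ (y_i + y_{i+1})·c_i = 2800, so ȳ = 2800 / (6·100) = 14/3.

14/3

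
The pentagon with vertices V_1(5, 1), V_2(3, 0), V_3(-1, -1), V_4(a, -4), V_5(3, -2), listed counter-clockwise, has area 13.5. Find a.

-4

Write out the shoelace sum; only the two edges meeting at V_4 involve a:
2·Area = [((-1)·(-4) − a·(-1)) + (a·(-2) − 3·(-4))] + 7
       = -1·a + 23 = 27
⇒ a = -4.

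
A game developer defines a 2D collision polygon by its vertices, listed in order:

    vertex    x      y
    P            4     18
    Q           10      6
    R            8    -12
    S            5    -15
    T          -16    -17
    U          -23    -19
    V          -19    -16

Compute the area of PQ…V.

Apply the shoelace (surveyor's) formula: 2A = Σ (x_i·y_{i+1} − x_{i+1}·y_i), indices taken mod 7.
Σ = (-156) + (-168) + (-60) + (-325) + (-87) + (7) + (-278) = -1067
Area = |Σ|/2 = 533.5.

533.5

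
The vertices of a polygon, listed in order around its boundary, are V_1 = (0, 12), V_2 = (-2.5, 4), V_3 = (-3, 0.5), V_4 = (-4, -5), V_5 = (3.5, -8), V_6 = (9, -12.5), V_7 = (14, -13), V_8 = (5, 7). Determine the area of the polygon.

208.25

Σ = (30) + (10.75) + (17) + (49.5) + (28.25) + (58) + (163) + (60) = 416.5
Area = |Σ|/2 = 208.25.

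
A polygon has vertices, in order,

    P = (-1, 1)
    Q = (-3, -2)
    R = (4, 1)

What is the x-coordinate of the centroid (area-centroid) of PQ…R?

Apply the surveyor's formula. First the cross-terms c_i = x_i·y_{i+1} − x_{i+1}·y_i:
  5, 5, 5  ⇒  2A = 15, A = 7.5.
Then Σ (x_i + x_{i+1})·c_i = 0, so x̄ = 0 / (6·7.5) = 0.

0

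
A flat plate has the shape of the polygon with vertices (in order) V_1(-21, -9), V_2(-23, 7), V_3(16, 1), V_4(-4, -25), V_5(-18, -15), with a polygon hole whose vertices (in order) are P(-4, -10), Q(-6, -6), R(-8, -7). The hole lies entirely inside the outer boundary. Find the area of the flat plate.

Outer boundary:
Apply Gauss's area formula: 2A = Σ (x_i·y_{i+1} − x_{i+1}·y_i), indices taken mod 5.
Cross-terms: -354, -135, -396, -390, -153  ⇒  Σ = -1428
Area = |Σ|/2 = 714.
Hole:
Σ = (-36) + (-6) + (52) = 10
Area = |Σ|/2 = 5.
Net area = 714 − 5 = 709.

709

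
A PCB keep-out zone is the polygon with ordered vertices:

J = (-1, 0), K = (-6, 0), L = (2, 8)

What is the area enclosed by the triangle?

Apply the shoelace (surveyor's) formula: 2A = Σ (x_i·y_{i+1} − x_{i+1}·y_i), indices taken mod 3.
Σ = (0) + (-48) + (8) = -40
Area = |Σ|/2 = 20.

20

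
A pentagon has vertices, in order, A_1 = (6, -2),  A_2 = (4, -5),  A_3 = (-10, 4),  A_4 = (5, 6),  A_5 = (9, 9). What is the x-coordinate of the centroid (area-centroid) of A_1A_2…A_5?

274/217

Apply the surveyor's formula. First the cross-terms c_i = x_i·y_{i+1} − x_{i+1}·y_i:
  -22, -34, -80, -9, -72  ⇒  2A = -217, A = -108.5.
Then Σ (x_i + x_{i+1})·c_i = -822, so x̄ = -822 / (6·(-108.5)) = 274/217.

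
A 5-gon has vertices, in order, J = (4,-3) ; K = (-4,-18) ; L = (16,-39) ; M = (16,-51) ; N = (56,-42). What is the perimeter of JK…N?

|JK| = √((-8)² + (-15)²) = √289 = 17
|KL| = √((20)² + (-21)²) = √841 = 29
|LM| = √((0)² + (-12)²) = √144 = 12
|MN| = √((40)² + (9)²) = √1681 = 41
|NJ| = √((-52)² + (39)²) = √4225 = 65
Perimeter = 17 + 29 + 12 + 41 + 65 = 164.

164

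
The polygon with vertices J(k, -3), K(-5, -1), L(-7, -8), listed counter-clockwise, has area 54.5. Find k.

Write out the shoelace sum; only the two edges meeting at J involve k:
2·Area = [((-7)·(-3) − k·(-8)) + (k·(-1) − (-5)·(-3))] + 33
       = 7·k + 39 = 109
⇒ k = 10.

10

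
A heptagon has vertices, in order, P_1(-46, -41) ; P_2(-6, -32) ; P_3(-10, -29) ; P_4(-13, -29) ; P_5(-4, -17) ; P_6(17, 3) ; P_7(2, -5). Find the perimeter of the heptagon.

170

|P_1P_2| = √((40)² + (9)²) = √1681 = 41
|P_2P_3| = √((-4)² + (3)²) = √25 = 5
|P_3P_4| = √((-3)² + (0)²) = √9 = 3
|P_4P_5| = √((9)² + (12)²) = √225 = 15
|P_5P_6| = √((21)² + (20)²) = √841 = 29
|P_6P_7| = √((-15)² + (-8)²) = √289 = 17
|P_7P_1| = √((-48)² + (-36)²) = √3600 = 60
Perimeter = 41 + 5 + 3 + 15 + 29 + 17 + 60 = 170.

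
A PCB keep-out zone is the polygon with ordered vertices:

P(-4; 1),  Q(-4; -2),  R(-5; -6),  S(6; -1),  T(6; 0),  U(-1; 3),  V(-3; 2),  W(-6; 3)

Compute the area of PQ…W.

Apply Gauss's area formula: 2A = Σ (x_i·y_{i+1} − x_{i+1}·y_i), indices taken mod 8.
Cross-terms: 12, 14, 41, 6, 18, 7, 3, 6  ⇒  Σ = 107
Area = |Σ|/2 = 53.5.

53.5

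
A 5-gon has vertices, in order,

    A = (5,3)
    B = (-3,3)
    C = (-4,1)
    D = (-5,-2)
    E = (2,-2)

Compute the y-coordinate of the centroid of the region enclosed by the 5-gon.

127/228

Apply Gauss's area formula. First the cross-terms c_i = x_i·y_{i+1} − x_{i+1}·y_i:
  24, 9, 13, 14, 16  ⇒  2A = 76, A = 38.
Then Σ (y_i + y_{i+1})·c_i = 127, so ȳ = 127 / (6·38) = 127/228.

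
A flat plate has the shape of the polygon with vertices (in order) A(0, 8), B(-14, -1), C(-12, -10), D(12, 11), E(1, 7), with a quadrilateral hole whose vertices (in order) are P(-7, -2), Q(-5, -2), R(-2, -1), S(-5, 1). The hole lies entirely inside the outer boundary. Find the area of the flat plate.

Outer boundary:
Apply Gauss's area formula: 2A = Σ (x_i·y_{i+1} − x_{i+1}·y_i), indices taken mod 5.
Σ = (112) + (128) + (-12) + (73) + (8) = 309
Area = |Σ|/2 = 154.5.
Hole:
Apply the shoelace (surveyor's) formula: 2A = Σ (x_i·y_{i+1} − x_{i+1}·y_i), indices taken mod 4.
Σ = (4) + (1) + (-7) + (17) = 15
Area = |Σ|/2 = 7.5.
Net area = 154.5 − 7.5 = 147.

147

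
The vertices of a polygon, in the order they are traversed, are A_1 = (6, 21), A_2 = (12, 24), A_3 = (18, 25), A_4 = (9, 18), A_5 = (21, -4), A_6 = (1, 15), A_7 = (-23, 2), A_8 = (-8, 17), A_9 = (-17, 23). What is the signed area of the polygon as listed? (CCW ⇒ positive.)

-327

Apply Gauss's area formula: 2A = Σ (x_i·y_{i+1} − x_{i+1}·y_i), indices taken mod 9.
Cross-terms: -108, -132, 99, -414, 319, 347, -375, 105, -495  ⇒  Σ = -654
Signed area = Σ/2 = -327 (negative ⇒ clockwise traversal).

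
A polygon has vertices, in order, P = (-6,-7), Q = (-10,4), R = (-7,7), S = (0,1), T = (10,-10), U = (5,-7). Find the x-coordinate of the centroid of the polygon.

-2.592

Apply the surveyor's formula. First the cross-terms c_i = x_i·y_{i+1} − x_{i+1}·y_i:
  -94, -42, -7, -10, -20, -77  ⇒  2A = -250, A = -125.
Then Σ (x_i + x_{i+1})·c_i = 1944, so x̄ = 1944 / (6·(-125)) = -2.592.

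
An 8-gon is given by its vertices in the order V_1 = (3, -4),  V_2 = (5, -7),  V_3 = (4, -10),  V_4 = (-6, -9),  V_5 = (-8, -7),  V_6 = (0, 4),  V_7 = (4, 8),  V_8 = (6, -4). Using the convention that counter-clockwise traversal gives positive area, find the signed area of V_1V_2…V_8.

-136.5

Apply the surveyor's formula: 2A = Σ (x_i·y_{i+1} − x_{i+1}·y_i), indices taken mod 8.
Σ = (-1) + (-22) + (-96) + (-30) + (-32) + (-16) + (-64) + (-12) = -273
Signed area = Σ/2 = -136.5 (negative ⇒ clockwise traversal).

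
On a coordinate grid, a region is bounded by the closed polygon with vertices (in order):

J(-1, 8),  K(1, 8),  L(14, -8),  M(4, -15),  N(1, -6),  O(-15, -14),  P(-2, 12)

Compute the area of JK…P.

319.5

J→K: (-1)(8) − (1)(8) = -16
K→L: (1)(-8) − (14)(8) = -120
L→M: (14)(-15) − (4)(-8) = -178
M→N: (4)(-6) − (1)(-15) = -9
N→O: (1)(-14) − (-15)(-6) = -104
O→P: (-15)(12) − (-2)(-14) = -208
P→J: (-2)(8) − (-1)(12) = -4
Σ = -639
Area = |Σ|/2 = 319.5.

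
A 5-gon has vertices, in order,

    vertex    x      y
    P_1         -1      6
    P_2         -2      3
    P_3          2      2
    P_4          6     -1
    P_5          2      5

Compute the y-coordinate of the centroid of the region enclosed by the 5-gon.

Apply the shoelace (surveyor's) formula. First the cross-terms c_i = x_i·y_{i+1} − x_{i+1}·y_i:
  9, -10, -14, 32, 17  ⇒  2A = 34, A = 17.
Then Σ (y_i + y_{i+1})·c_i = 332, so ȳ = 332 / (6·17) = 166/51.

166/51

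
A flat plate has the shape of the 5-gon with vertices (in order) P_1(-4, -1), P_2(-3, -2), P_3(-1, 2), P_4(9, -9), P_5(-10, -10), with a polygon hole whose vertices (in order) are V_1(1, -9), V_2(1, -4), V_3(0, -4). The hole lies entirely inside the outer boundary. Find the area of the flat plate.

108.5

Outer boundary:
Σ = (5) + (-8) + (-9) + (-180) + (-30) = -222
Area = |Σ|/2 = 111.
Hole:
Apply the surveyor's formula: 2A = Σ (x_i·y_{i+1} − x_{i+1}·y_i), indices taken mod 3.
Σ = (5) + (-4) + (4) = 5
Area = |Σ|/2 = 2.5.
Net area = 111 − 2.5 = 108.5.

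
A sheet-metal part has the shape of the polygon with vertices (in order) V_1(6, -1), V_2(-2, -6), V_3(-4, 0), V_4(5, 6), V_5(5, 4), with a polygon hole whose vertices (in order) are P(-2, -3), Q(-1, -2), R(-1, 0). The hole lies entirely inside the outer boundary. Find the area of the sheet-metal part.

Outer boundary:
Apply the surveyor's formula: 2A = Σ (x_i·y_{i+1} − x_{i+1}·y_i), indices taken mod 5.
V_1→V_2: (6)(-6) − (-2)(-1) = -38
V_2→V_3: (-2)(0) − (-4)(-6) = -24
V_3→V_4: (-4)(6) − (5)(0) = -24
V_4→V_5: (5)(4) − (5)(6) = -10
V_5→V_1: (5)(-1) − (6)(4) = -29
Σ = -125
Area = |Σ|/2 = 62.5.
Hole:
Apply the surveyor's formula: 2A = Σ (x_i·y_{i+1} − x_{i+1}·y_i), indices taken mod 3.
Cross-terms: 1, -2, 3  ⇒  Σ = 2
Area = |Σ|/2 = 1.
Net area = 62.5 − 1 = 61.5.

61.5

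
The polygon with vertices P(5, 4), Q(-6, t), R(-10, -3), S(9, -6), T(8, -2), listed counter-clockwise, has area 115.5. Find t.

Write out the shoelace sum; only the two edges meeting at Q involve t:
2·Area = [(5·t − (-6)·4) + ((-6)·(-3) − (-10)·t)] + 159
       = 15·t + 201 = 231
⇒ t = 2.

2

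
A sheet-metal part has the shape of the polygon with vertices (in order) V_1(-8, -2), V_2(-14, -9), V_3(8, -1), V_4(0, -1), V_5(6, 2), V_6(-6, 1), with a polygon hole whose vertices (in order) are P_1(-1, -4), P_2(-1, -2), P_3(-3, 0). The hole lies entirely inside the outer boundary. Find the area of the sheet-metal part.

Outer boundary:
Cross-terms: 44, 86, -8, 6, 18, 20  ⇒  Σ = 166
Area = |Σ|/2 = 83.
Hole:
Σ = (-2) + (-6) + (12) = 4
Area = |Σ|/2 = 2.
Net area = 83 − 2 = 81.

81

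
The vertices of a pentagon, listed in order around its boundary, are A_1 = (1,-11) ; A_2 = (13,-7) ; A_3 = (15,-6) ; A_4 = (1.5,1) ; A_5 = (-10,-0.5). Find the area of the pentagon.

153.375

Apply the surveyor's formula: 2A = Σ (x_i·y_{i+1} − x_{i+1}·y_i), indices taken mod 5.
Σ = (136) + (27) + (24) + (9.25) + (110.5) = 306.75
Area = |Σ|/2 = 153.375.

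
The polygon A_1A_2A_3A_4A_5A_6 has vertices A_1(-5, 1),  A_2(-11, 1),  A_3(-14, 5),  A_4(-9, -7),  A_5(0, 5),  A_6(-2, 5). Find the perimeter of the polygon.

|A_1A_2| = √((-6)² + (0)²) = √36 = 6
|A_2A_3| = √((-3)² + (4)²) = √25 = 5
|A_3A_4| = √((5)² + (-12)²) = √169 = 13
|A_4A_5| = √((9)² + (12)²) = √225 = 15
|A_5A_6| = √((-2)² + (0)²) = √4 = 2
|A_6A_1| = √((-3)² + (-4)²) = √25 = 5
Perimeter = 6 + 5 + 13 + 15 + 2 + 5 = 46.

46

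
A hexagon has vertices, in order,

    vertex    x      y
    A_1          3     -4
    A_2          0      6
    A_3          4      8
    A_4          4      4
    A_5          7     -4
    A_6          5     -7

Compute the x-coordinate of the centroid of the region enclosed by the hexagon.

Apply the surveyor's formula. First the cross-terms c_i = x_i·y_{i+1} − x_{i+1}·y_i:
  18, -24, -16, -44, -29, 1  ⇒  2A = -94, A = -47.
Then Σ (x_i + x_{i+1})·c_i = -994, so x̄ = -994 / (6·(-47)) = 497/141.

497/141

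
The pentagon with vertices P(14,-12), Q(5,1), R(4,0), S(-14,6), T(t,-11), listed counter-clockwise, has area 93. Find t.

12

Write out the shoelace sum; only the two edges meeting at T involve t:
2·Area = [((-14)·(-11) − t·6) + (t·(-12) − 14·(-11))] + 94
       = -18·t + 402 = 186
⇒ t = 12.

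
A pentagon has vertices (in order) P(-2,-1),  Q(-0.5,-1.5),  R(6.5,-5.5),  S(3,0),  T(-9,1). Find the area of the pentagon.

22.75

Apply the shoelace (surveyor's) formula: 2A = Σ (x_i·y_{i+1} − x_{i+1}·y_i), indices taken mod 5.
Σ = (2.5) + (12.5) + (16.5) + (3) + (11) = 45.5
Area = |Σ|/2 = 22.75.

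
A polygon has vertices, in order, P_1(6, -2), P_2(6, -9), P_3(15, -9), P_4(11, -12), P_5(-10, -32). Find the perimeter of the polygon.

84

|P_1P_2| = √((0)² + (-7)²) = √49 = 7
|P_2P_3| = √((9)² + (0)²) = √81 = 9
|P_3P_4| = √((-4)² + (-3)²) = √25 = 5
|P_4P_5| = √((-21)² + (-20)²) = √841 = 29
|P_5P_1| = √((16)² + (30)²) = √1156 = 34
Perimeter = 7 + 9 + 5 + 29 + 34 = 84.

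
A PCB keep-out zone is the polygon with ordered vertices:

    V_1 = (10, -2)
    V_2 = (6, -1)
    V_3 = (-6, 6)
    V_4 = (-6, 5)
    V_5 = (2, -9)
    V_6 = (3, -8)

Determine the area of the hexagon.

Apply the shoelace formula: 2A = Σ (x_i·y_{i+1} − x_{i+1}·y_i), indices taken mod 6.
V_1→V_2: (10)(-1) − (6)(-2) = 2
V_2→V_3: (6)(6) − (-6)(-1) = 30
V_3→V_4: (-6)(5) − (-6)(6) = 6
V_4→V_5: (-6)(-9) − (2)(5) = 44
V_5→V_6: (2)(-8) − (3)(-9) = 11
V_6→V_1: (3)(-2) − (10)(-8) = 74
Σ = 167
Area = |Σ|/2 = 83.5.

83.5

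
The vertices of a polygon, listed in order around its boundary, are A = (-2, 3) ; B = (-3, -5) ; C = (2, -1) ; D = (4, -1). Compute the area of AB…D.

22

Apply the shoelace (surveyor's) formula: 2A = Σ (x_i·y_{i+1} − x_{i+1}·y_i), indices taken mod 4.
Σ = (19) + (13) + (2) + (10) = 44
Area = |Σ|/2 = 22.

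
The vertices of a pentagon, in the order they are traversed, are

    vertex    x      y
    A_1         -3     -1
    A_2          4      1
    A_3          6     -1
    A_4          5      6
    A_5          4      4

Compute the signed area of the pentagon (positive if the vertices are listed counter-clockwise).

Apply the shoelace formula: 2A = Σ (x_i·y_{i+1} − x_{i+1}·y_i), indices taken mod 5.
A_1→A_2: (-3)(1) − (4)(-1) = 1
A_2→A_3: (4)(-1) − (6)(1) = -10
A_3→A_4: (6)(6) − (5)(-1) = 41
A_4→A_5: (5)(4) − (4)(6) = -4
A_5→A_1: (4)(-1) − (-3)(4) = 8
Σ = 36
Signed area = Σ/2 = 18 (positive ⇒ counter-clockwise traversal).

18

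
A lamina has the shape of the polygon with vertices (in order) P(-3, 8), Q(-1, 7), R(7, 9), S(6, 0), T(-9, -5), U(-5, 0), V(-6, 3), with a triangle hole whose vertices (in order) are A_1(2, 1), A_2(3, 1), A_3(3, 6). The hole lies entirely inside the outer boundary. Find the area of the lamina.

114.5

Outer boundary:
Apply the surveyor's formula: 2A = Σ (x_i·y_{i+1} − x_{i+1}·y_i), indices taken mod 7.
Σ = (-13) + (-58) + (-54) + (-30) + (-25) + (-15) + (-39) = -234
Area = |Σ|/2 = 117.
Hole:
Cross-terms: -1, 15, -9  ⇒  Σ = 5
Area = |Σ|/2 = 2.5.
Net area = 117 − 2.5 = 114.5.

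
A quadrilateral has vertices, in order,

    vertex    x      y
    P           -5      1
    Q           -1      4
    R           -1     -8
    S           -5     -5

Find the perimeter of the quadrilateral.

|PQ| = √((4)² + (3)²) = √25 = 5
|QR| = √((0)² + (-12)²) = √144 = 12
|RS| = √((-4)² + (3)²) = √25 = 5
|SP| = √((0)² + (6)²) = √36 = 6
Perimeter = 5 + 12 + 5 + 6 = 28.

28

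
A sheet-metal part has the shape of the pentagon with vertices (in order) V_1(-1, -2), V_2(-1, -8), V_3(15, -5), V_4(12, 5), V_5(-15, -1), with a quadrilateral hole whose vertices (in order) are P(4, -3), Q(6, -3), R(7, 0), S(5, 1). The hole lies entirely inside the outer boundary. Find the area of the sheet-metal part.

171.5

Outer boundary:
Apply Gauss's area formula: 2A = Σ (x_i·y_{i+1} − x_{i+1}·y_i), indices taken mod 5.
Cross-terms: 6, 125, 135, 63, 29  ⇒  Σ = 358
Area = |Σ|/2 = 179.
Hole:
Apply the shoelace (surveyor's) formula: 2A = Σ (x_i·y_{i+1} − x_{i+1}·y_i), indices taken mod 4.
Cross-terms: 6, 21, 7, -19  ⇒  Σ = 15
Area = |Σ|/2 = 7.5.
Net area = 179 − 7.5 = 171.5.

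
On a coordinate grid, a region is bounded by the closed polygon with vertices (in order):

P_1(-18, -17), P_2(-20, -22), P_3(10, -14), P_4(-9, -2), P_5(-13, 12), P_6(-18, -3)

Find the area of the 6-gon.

391.5

Apply the surveyor's formula: 2A = Σ (x_i·y_{i+1} − x_{i+1}·y_i), indices taken mod 6.
Cross-terms: 56, 500, -146, -134, 255, 252  ⇒  Σ = 783
Area = |Σ|/2 = 391.5.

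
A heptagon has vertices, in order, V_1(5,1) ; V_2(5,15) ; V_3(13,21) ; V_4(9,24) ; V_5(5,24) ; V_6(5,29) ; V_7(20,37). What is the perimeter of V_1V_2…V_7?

|V_1V_2| = √((0)² + (14)²) = √196 = 14
|V_2V_3| = √((8)² + (6)²) = √100 = 10
|V_3V_4| = √((-4)² + (3)²) = √25 = 5
|V_4V_5| = √((-4)² + (0)²) = √16 = 4
|V_5V_6| = √((0)² + (5)²) = √25 = 5
|V_6V_7| = √((15)² + (8)²) = √289 = 17
|V_7V_1| = √((-15)² + (-36)²) = √1521 = 39
Perimeter = 14 + 10 + 5 + 4 + 5 + 17 + 39 = 94.

94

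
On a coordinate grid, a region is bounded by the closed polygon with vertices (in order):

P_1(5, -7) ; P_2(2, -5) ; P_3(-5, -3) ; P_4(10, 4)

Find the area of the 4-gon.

Apply the shoelace formula: 2A = Σ (x_i·y_{i+1} − x_{i+1}·y_i), indices taken mod 4.
Σ = (-11) + (-31) + (10) + (-90) = -122
Area = |Σ|/2 = 61.

61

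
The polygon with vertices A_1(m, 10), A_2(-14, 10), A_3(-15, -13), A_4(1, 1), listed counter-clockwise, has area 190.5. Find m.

The doubled signed area Σ (x_i y_{i+1} − x_{i+1} y_i) is linear in m.
With m=0 it equals 480; the coefficient of m is 9 (from the two edges through A_1).
So 9·m + 480 = 2·190.5 = 381 ⇒ m = -11.

-11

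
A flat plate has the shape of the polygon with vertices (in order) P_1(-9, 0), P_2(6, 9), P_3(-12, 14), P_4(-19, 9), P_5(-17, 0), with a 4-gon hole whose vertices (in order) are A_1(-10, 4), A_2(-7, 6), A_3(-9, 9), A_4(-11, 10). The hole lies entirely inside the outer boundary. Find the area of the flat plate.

199

Outer boundary:
P_1→P_2: (-9)(9) − (6)(0) = -81
P_2→P_3: (6)(14) − (-12)(9) = 192
P_3→P_4: (-12)(9) − (-19)(14) = 158
P_4→P_5: (-19)(0) − (-17)(9) = 153
P_5→P_1: (-17)(0) − (-9)(0) = 0
Σ = 422
Area = |Σ|/2 = 211.
Hole:
Apply Gauss's area formula: 2A = Σ (x_i·y_{i+1} − x_{i+1}·y_i), indices taken mod 4.
Σ = (-32) + (-9) + (9) + (56) = 24
Area = |Σ|/2 = 12.
Net area = 211 − 12 = 199.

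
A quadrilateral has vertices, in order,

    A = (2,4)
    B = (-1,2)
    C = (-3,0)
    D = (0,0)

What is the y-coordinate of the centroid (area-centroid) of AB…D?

10/7

Apply the shoelace (surveyor's) formula. First the cross-terms c_i = x_i·y_{i+1} − x_{i+1}·y_i:
  8, 6, 0, 0  ⇒  2A = 14, A = 7.
Then Σ (y_i + y_{i+1})·c_i = 60, so ȳ = 60 / (6·7) = 10/7.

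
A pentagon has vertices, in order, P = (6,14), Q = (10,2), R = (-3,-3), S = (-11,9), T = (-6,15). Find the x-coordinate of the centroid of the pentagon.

-73/213

Apply the shoelace formula. First the cross-terms c_i = x_i·y_{i+1} − x_{i+1}·y_i:
  -128, -24, -60, -111, -174  ⇒  2A = -497, A = -248.5.
Then Σ (x_i + x_{i+1})·c_i = 511, so x̄ = 511 / (6·(-248.5)) = -73/213.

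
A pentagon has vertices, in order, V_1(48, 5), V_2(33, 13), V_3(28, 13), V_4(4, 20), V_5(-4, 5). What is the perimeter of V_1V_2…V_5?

116

|V_1V_2| = √((-15)² + (8)²) = √289 = 17
|V_2V_3| = √((-5)² + (0)²) = √25 = 5
|V_3V_4| = √((-24)² + (7)²) = √625 = 25
|V_4V_5| = √((-8)² + (-15)²) = √289 = 17
|V_5V_1| = √((52)² + (0)²) = √2704 = 52
Perimeter = 17 + 5 + 25 + 17 + 52 = 116.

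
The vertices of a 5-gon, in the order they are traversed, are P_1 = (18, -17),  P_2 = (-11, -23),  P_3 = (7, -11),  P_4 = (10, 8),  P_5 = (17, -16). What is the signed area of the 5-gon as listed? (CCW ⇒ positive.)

-225

Apply the surveyor's formula: 2A = Σ (x_i·y_{i+1} − x_{i+1}·y_i), indices taken mod 5.
Cross-terms: -601, 282, 166, -296, -1  ⇒  Σ = -450
Signed area = Σ/2 = -225 (negative ⇒ clockwise traversal).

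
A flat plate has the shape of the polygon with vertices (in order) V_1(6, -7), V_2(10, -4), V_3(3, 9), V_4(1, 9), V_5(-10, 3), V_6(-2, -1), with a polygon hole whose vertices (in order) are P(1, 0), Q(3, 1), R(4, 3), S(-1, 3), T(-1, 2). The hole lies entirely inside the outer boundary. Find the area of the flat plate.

Outer boundary:
Apply the shoelace (surveyor's) formula: 2A = Σ (x_i·y_{i+1} − x_{i+1}·y_i), indices taken mod 6.
Σ = (46) + (102) + (18) + (93) + (16) + (20) = 295
Area = |Σ|/2 = 147.5.
Hole:
Apply the surveyor's formula: 2A = Σ (x_i·y_{i+1} − x_{i+1}·y_i), indices taken mod 5.
Cross-terms: 1, 5, 15, 1, -2  ⇒  Σ = 20
Area = |Σ|/2 = 10.
Net area = 147.5 − 10 = 137.5.

137.5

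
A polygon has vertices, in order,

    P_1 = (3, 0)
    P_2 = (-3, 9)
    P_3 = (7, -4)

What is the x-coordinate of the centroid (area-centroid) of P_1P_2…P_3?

7/3

Apply Gauss's area formula. First the cross-terms c_i = x_i·y_{i+1} − x_{i+1}·y_i:
  27, -51, 12  ⇒  2A = -12, A = -6.
Then Σ (x_i + x_{i+1})·c_i = -84, so x̄ = -84 / (6·(-6)) = 7/3.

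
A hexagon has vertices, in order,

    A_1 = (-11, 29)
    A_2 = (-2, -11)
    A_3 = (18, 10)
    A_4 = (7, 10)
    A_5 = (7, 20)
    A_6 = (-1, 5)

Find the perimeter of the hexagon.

|A_1A_2| = √((9)² + (-40)²) = √1681 = 41
|A_2A_3| = √((20)² + (21)²) = √841 = 29
|A_3A_4| = √((-11)² + (0)²) = √121 = 11
|A_4A_5| = √((0)² + (10)²) = √100 = 10
|A_5A_6| = √((-8)² + (-15)²) = √289 = 17
|A_6A_1| = √((-10)² + (24)²) = √676 = 26
Perimeter = 41 + 29 + 11 + 10 + 17 + 26 = 134.

134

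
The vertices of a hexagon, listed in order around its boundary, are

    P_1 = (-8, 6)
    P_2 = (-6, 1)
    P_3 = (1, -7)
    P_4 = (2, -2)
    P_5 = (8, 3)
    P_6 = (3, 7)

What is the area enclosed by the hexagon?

Apply the surveyor's formula: 2A = Σ (x_i·y_{i+1} − x_{i+1}·y_i), indices taken mod 6.
Cross-terms: 28, 41, 12, 22, 47, 74  ⇒  Σ = 224
Area = |Σ|/2 = 112.

112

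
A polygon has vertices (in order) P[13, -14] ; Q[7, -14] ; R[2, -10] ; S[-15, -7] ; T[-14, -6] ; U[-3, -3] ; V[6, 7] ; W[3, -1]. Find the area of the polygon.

Apply the shoelace formula: 2A = Σ (x_i·y_{i+1} − x_{i+1}·y_i), indices taken mod 8.
P→Q: (13)(-14) − (7)(-14) = -84
Q→R: (7)(-10) − (2)(-14) = -42
R→S: (2)(-7) − (-15)(-10) = -164
S→T: (-15)(-6) − (-14)(-7) = -8
T→U: (-14)(-3) − (-3)(-6) = 24
U→V: (-3)(7) − (6)(-3) = -3
V→W: (6)(-1) − (3)(7) = -27
W→P: (3)(-14) − (13)(-1) = -29
Σ = -333
Area = |Σ|/2 = 166.5.

166.5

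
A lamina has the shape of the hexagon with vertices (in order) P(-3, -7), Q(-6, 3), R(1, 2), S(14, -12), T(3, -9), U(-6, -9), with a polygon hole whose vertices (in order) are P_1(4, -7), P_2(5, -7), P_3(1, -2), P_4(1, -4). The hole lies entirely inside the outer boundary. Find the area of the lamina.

Outer boundary:
Apply the shoelace formula: 2A = Σ (x_i·y_{i+1} − x_{i+1}·y_i), indices taken mod 6.
Σ = (-51) + (-15) + (-40) + (-90) + (-81) + (15) = -262
Area = |Σ|/2 = 131.
Hole:
Apply the shoelace formula: 2A = Σ (x_i·y_{i+1} − x_{i+1}·y_i), indices taken mod 4.
Cross-terms: 7, -3, -2, 9  ⇒  Σ = 11
Area = |Σ|/2 = 5.5.
Net area = 131 − 5.5 = 125.5.

125.5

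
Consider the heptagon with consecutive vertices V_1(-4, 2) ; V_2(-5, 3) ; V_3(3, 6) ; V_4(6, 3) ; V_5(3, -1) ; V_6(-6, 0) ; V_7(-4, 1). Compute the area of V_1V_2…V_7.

Apply the shoelace (surveyor's) formula: 2A = Σ (x_i·y_{i+1} − x_{i+1}·y_i), indices taken mod 7.
Cross-terms: -2, -39, -27, -15, -6, -6, -4  ⇒  Σ = -99
Area = |Σ|/2 = 49.5.

49.5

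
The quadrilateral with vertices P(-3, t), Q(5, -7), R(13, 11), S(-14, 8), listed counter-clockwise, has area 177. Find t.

5

Write out the shoelace sum; only the two edges meeting at P involve t:
2·Area = [((-14)·t − (-3)·8) + ((-3)·(-7) − 5·t)] + 404
       = -19·t + 449 = 354
⇒ t = 5.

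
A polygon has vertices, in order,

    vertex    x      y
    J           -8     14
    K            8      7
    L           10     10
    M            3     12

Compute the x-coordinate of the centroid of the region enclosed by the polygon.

Apply the surveyor's formula. First the cross-terms c_i = x_i·y_{i+1} − x_{i+1}·y_i:
  -168, 10, 90, 138  ⇒  2A = 70, A = 35.
Then Σ (x_i + x_{i+1})·c_i = 660, so x̄ = 660 / (6·35) = 22/7.

22/7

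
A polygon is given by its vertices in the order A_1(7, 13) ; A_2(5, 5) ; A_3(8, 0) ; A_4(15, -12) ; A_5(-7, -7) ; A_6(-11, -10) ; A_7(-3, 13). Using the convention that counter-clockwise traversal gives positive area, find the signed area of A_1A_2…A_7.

-332.5

Apply the surveyor's formula: 2A = Σ (x_i·y_{i+1} − x_{i+1}·y_i), indices taken mod 7.
Cross-terms: -30, -40, -96, -189, -7, -173, -130  ⇒  Σ = -665
Signed area = Σ/2 = -332.5 (negative ⇒ clockwise traversal).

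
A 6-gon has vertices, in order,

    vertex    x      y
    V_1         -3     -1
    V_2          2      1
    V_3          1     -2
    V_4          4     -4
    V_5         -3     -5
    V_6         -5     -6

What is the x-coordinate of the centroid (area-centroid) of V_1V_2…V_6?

Apply the shoelace formula. First the cross-terms c_i = x_i·y_{i+1} − x_{i+1}·y_i:
  -1, -5, 4, -32, -7, -13  ⇒  2A = -54, A = -27.
Then Σ (x_i + x_{i+1})·c_i = 134, so x̄ = 134 / (6·(-27)) = -67/81.

-67/81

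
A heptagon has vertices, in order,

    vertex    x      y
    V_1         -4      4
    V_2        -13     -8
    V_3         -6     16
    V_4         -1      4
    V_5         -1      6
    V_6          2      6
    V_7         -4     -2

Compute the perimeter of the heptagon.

74

|V_1V_2| = √((-9)² + (-12)²) = √225 = 15
|V_2V_3| = √((7)² + (24)²) = √625 = 25
|V_3V_4| = √((5)² + (-12)²) = √169 = 13
|V_4V_5| = √((0)² + (2)²) = √4 = 2
|V_5V_6| = √((3)² + (0)²) = √9 = 3
|V_6V_7| = √((-6)² + (-8)²) = √100 = 10
|V_7V_1| = √((0)² + (6)²) = √36 = 6
Perimeter = 15 + 25 + 13 + 2 + 3 + 10 + 6 = 74.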